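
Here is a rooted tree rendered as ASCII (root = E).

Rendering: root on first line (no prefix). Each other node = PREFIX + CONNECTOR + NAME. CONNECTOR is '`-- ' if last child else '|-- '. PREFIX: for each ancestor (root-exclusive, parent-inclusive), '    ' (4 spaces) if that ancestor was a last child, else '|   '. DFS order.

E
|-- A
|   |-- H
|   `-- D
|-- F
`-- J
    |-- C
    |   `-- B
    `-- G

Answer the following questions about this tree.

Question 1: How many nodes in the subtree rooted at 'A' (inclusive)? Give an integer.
Subtree rooted at A contains: A, D, H
Count = 3

Answer: 3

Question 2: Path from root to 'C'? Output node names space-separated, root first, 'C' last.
Answer: E J C

Derivation:
Walk down from root: E -> J -> C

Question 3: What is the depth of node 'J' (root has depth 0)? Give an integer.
Path from root to J: E -> J
Depth = number of edges = 1

Answer: 1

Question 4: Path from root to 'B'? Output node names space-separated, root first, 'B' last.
Answer: E J C B

Derivation:
Walk down from root: E -> J -> C -> B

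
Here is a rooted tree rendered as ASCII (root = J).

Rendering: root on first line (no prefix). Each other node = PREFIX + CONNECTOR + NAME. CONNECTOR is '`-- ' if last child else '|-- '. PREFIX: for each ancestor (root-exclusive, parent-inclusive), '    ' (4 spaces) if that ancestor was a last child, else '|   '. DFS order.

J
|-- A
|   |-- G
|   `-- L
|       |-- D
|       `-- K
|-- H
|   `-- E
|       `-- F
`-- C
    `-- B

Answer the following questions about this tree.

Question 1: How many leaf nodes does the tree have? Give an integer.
Answer: 5

Derivation:
Leaves (nodes with no children): B, D, F, G, K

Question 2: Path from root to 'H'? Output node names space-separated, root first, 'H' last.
Walk down from root: J -> H

Answer: J H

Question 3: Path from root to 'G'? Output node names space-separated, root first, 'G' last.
Walk down from root: J -> A -> G

Answer: J A G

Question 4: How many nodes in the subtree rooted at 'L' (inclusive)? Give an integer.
Subtree rooted at L contains: D, K, L
Count = 3

Answer: 3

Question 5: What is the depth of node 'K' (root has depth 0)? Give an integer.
Path from root to K: J -> A -> L -> K
Depth = number of edges = 3

Answer: 3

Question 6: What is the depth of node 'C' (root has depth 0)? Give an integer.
Answer: 1

Derivation:
Path from root to C: J -> C
Depth = number of edges = 1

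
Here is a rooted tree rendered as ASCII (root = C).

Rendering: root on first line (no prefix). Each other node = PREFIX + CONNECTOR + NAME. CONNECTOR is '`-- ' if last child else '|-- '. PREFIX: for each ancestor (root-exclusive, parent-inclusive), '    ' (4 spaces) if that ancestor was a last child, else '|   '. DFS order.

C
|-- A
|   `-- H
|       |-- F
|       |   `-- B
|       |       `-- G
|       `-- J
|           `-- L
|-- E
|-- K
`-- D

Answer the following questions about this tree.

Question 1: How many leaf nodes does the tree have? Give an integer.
Answer: 5

Derivation:
Leaves (nodes with no children): D, E, G, K, L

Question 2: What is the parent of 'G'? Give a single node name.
Scan adjacency: G appears as child of B

Answer: B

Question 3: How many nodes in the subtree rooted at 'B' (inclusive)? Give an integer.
Answer: 2

Derivation:
Subtree rooted at B contains: B, G
Count = 2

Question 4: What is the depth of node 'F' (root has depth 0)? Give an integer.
Answer: 3

Derivation:
Path from root to F: C -> A -> H -> F
Depth = number of edges = 3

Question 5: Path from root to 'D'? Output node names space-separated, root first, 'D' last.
Answer: C D

Derivation:
Walk down from root: C -> D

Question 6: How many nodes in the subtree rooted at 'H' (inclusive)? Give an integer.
Answer: 6

Derivation:
Subtree rooted at H contains: B, F, G, H, J, L
Count = 6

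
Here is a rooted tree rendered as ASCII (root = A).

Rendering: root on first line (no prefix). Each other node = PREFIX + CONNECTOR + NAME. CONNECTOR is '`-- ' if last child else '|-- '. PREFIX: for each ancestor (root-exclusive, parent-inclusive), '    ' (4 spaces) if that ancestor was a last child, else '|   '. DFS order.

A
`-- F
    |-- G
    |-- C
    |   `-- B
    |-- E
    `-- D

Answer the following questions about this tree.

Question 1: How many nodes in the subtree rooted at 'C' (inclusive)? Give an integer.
Answer: 2

Derivation:
Subtree rooted at C contains: B, C
Count = 2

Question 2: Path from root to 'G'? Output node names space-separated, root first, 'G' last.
Answer: A F G

Derivation:
Walk down from root: A -> F -> G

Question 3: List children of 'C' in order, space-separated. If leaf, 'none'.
Answer: B

Derivation:
Node C's children (from adjacency): B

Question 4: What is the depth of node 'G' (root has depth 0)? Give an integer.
Path from root to G: A -> F -> G
Depth = number of edges = 2

Answer: 2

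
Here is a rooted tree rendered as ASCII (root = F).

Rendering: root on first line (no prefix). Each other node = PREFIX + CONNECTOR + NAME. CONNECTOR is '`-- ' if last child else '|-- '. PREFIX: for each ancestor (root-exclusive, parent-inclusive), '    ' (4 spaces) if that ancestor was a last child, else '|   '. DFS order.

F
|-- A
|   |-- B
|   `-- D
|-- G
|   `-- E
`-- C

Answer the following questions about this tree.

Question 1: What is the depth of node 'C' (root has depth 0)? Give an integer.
Answer: 1

Derivation:
Path from root to C: F -> C
Depth = number of edges = 1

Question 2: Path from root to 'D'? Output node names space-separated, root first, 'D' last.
Answer: F A D

Derivation:
Walk down from root: F -> A -> D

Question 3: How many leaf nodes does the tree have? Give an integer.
Leaves (nodes with no children): B, C, D, E

Answer: 4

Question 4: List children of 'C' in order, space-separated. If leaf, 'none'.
Answer: none

Derivation:
Node C's children (from adjacency): (leaf)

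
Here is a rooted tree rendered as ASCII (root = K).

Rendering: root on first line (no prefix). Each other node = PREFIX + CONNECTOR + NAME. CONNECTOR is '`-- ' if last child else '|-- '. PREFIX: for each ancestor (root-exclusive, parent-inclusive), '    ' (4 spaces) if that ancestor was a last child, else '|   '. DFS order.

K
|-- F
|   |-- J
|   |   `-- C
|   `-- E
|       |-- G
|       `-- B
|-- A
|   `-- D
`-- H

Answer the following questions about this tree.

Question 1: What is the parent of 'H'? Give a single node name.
Scan adjacency: H appears as child of K

Answer: K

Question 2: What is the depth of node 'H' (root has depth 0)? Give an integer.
Answer: 1

Derivation:
Path from root to H: K -> H
Depth = number of edges = 1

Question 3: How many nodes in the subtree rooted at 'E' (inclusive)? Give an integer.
Subtree rooted at E contains: B, E, G
Count = 3

Answer: 3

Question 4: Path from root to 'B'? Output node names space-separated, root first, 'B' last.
Walk down from root: K -> F -> E -> B

Answer: K F E B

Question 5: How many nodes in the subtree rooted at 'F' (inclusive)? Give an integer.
Answer: 6

Derivation:
Subtree rooted at F contains: B, C, E, F, G, J
Count = 6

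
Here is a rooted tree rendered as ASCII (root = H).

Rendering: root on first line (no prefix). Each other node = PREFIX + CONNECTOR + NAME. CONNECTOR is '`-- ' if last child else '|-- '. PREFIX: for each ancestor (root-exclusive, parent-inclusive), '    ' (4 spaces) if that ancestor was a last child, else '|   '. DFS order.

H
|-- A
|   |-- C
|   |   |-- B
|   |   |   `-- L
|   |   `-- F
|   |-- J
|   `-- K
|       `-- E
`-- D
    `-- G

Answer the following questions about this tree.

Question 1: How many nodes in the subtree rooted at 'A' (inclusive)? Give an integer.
Subtree rooted at A contains: A, B, C, E, F, J, K, L
Count = 8

Answer: 8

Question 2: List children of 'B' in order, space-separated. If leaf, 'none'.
Node B's children (from adjacency): L

Answer: L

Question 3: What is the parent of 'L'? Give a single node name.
Scan adjacency: L appears as child of B

Answer: B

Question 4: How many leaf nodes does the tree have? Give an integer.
Answer: 5

Derivation:
Leaves (nodes with no children): E, F, G, J, L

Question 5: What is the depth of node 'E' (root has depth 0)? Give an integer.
Path from root to E: H -> A -> K -> E
Depth = number of edges = 3

Answer: 3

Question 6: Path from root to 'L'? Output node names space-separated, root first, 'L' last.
Walk down from root: H -> A -> C -> B -> L

Answer: H A C B L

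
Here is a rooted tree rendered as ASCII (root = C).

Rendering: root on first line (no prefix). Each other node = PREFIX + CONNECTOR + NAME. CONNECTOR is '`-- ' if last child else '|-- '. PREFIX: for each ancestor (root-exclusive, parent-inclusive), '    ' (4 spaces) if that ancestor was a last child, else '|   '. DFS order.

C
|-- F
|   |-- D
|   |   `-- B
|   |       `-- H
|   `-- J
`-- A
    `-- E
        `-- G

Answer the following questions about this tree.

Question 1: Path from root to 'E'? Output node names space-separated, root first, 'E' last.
Walk down from root: C -> A -> E

Answer: C A E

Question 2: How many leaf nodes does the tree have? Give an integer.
Leaves (nodes with no children): G, H, J

Answer: 3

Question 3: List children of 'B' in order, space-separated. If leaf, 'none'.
Answer: H

Derivation:
Node B's children (from adjacency): H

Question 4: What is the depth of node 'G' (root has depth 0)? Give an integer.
Answer: 3

Derivation:
Path from root to G: C -> A -> E -> G
Depth = number of edges = 3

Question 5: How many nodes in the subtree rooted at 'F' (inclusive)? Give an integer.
Answer: 5

Derivation:
Subtree rooted at F contains: B, D, F, H, J
Count = 5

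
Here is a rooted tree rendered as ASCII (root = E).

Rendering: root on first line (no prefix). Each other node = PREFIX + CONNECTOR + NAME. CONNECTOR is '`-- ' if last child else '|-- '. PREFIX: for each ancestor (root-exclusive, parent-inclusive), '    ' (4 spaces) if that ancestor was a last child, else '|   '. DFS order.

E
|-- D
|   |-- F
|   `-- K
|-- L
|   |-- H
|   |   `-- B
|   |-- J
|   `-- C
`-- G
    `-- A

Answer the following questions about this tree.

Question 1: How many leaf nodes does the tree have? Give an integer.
Answer: 6

Derivation:
Leaves (nodes with no children): A, B, C, F, J, K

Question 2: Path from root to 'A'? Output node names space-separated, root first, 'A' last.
Walk down from root: E -> G -> A

Answer: E G A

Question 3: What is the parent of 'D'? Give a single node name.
Scan adjacency: D appears as child of E

Answer: E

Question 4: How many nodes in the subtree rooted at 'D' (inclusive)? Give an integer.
Subtree rooted at D contains: D, F, K
Count = 3

Answer: 3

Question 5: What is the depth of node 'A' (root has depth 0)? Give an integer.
Answer: 2

Derivation:
Path from root to A: E -> G -> A
Depth = number of edges = 2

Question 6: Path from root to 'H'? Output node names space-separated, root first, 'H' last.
Walk down from root: E -> L -> H

Answer: E L H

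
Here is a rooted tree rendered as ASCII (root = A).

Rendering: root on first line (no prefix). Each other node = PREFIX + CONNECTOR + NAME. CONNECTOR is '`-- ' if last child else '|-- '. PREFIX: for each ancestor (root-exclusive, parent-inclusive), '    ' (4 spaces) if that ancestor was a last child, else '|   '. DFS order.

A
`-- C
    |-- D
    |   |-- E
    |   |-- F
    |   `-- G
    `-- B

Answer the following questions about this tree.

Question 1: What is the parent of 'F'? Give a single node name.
Scan adjacency: F appears as child of D

Answer: D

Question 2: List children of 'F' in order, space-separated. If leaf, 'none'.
Node F's children (from adjacency): (leaf)

Answer: none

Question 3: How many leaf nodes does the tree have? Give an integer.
Answer: 4

Derivation:
Leaves (nodes with no children): B, E, F, G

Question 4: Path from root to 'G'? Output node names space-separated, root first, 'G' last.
Walk down from root: A -> C -> D -> G

Answer: A C D G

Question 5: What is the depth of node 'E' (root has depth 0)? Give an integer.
Path from root to E: A -> C -> D -> E
Depth = number of edges = 3

Answer: 3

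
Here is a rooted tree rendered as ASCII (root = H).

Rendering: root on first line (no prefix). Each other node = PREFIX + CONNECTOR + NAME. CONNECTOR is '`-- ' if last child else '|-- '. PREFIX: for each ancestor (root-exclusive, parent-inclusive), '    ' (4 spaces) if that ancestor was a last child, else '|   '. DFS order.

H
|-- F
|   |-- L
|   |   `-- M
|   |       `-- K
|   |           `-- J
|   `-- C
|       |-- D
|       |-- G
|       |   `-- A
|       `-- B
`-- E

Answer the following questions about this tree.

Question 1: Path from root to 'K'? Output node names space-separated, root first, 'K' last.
Answer: H F L M K

Derivation:
Walk down from root: H -> F -> L -> M -> K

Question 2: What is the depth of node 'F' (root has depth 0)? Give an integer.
Path from root to F: H -> F
Depth = number of edges = 1

Answer: 1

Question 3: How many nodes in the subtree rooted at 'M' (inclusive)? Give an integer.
Subtree rooted at M contains: J, K, M
Count = 3

Answer: 3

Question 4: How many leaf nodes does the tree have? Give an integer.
Leaves (nodes with no children): A, B, D, E, J

Answer: 5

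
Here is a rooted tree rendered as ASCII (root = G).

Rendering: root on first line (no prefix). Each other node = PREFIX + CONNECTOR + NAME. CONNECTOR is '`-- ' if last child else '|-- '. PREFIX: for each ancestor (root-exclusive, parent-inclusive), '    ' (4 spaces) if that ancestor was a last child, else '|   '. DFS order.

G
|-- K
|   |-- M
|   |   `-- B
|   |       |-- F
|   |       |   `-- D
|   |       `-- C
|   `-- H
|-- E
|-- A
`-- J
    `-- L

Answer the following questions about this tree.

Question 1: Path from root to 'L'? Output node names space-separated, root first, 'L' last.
Answer: G J L

Derivation:
Walk down from root: G -> J -> L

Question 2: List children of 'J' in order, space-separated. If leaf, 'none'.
Node J's children (from adjacency): L

Answer: L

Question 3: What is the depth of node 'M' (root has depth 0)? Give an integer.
Path from root to M: G -> K -> M
Depth = number of edges = 2

Answer: 2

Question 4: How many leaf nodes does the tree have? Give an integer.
Answer: 6

Derivation:
Leaves (nodes with no children): A, C, D, E, H, L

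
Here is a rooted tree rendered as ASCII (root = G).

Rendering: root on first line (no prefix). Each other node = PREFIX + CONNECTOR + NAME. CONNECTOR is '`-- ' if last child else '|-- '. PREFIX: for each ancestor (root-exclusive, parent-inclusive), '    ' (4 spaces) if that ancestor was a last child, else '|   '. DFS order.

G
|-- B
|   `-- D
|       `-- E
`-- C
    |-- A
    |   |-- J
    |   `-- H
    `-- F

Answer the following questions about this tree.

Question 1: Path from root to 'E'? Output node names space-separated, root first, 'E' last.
Walk down from root: G -> B -> D -> E

Answer: G B D E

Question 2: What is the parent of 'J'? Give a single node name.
Scan adjacency: J appears as child of A

Answer: A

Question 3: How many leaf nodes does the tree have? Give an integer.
Leaves (nodes with no children): E, F, H, J

Answer: 4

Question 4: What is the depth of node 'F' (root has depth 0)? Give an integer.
Path from root to F: G -> C -> F
Depth = number of edges = 2

Answer: 2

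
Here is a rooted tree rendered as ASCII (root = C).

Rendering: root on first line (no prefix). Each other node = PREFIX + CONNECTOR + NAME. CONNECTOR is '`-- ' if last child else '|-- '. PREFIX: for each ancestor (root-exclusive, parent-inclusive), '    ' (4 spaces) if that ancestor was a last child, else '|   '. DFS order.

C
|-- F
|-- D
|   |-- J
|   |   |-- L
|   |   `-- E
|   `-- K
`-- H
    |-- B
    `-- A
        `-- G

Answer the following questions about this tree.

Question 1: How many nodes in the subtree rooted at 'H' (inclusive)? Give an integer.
Subtree rooted at H contains: A, B, G, H
Count = 4

Answer: 4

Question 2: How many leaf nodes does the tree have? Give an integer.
Answer: 6

Derivation:
Leaves (nodes with no children): B, E, F, G, K, L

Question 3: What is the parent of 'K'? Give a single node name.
Scan adjacency: K appears as child of D

Answer: D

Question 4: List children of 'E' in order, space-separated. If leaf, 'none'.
Node E's children (from adjacency): (leaf)

Answer: none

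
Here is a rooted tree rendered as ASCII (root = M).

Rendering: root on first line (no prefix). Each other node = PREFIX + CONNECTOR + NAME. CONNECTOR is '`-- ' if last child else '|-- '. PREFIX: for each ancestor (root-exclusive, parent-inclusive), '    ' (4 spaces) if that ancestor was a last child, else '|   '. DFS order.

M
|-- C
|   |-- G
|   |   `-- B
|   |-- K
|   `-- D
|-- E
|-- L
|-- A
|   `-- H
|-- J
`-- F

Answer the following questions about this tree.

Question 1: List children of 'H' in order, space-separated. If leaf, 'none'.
Answer: none

Derivation:
Node H's children (from adjacency): (leaf)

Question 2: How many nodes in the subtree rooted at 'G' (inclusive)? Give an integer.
Subtree rooted at G contains: B, G
Count = 2

Answer: 2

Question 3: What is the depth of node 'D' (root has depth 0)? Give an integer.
Answer: 2

Derivation:
Path from root to D: M -> C -> D
Depth = number of edges = 2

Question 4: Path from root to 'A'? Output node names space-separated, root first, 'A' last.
Answer: M A

Derivation:
Walk down from root: M -> A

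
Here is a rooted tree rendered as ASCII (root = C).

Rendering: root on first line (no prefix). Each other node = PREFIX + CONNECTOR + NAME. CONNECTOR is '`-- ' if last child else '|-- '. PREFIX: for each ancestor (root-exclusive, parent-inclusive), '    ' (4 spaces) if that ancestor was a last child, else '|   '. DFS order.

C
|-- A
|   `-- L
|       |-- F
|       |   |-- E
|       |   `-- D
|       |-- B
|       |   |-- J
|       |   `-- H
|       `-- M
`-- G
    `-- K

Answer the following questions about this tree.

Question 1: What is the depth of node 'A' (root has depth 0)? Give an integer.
Path from root to A: C -> A
Depth = number of edges = 1

Answer: 1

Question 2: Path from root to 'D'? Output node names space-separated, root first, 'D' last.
Answer: C A L F D

Derivation:
Walk down from root: C -> A -> L -> F -> D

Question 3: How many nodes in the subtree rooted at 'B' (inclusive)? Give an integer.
Answer: 3

Derivation:
Subtree rooted at B contains: B, H, J
Count = 3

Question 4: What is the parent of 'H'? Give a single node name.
Answer: B

Derivation:
Scan adjacency: H appears as child of B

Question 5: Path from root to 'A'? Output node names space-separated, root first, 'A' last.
Walk down from root: C -> A

Answer: C A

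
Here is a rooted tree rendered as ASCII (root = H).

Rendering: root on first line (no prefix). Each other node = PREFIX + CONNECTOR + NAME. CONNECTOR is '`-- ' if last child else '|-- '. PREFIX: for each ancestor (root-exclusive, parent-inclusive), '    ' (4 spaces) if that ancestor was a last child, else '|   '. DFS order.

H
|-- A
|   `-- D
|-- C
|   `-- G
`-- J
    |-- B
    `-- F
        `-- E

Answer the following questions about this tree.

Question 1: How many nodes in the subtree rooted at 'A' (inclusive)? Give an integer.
Subtree rooted at A contains: A, D
Count = 2

Answer: 2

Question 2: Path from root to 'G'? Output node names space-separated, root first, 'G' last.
Walk down from root: H -> C -> G

Answer: H C G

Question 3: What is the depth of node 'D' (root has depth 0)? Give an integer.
Answer: 2

Derivation:
Path from root to D: H -> A -> D
Depth = number of edges = 2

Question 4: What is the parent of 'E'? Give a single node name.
Answer: F

Derivation:
Scan adjacency: E appears as child of F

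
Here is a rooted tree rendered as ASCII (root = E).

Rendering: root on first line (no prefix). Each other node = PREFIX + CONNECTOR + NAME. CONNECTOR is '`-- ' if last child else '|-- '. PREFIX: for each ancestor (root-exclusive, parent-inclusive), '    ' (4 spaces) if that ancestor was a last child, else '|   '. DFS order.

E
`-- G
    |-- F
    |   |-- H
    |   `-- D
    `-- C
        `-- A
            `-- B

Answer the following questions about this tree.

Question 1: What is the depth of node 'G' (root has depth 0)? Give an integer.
Answer: 1

Derivation:
Path from root to G: E -> G
Depth = number of edges = 1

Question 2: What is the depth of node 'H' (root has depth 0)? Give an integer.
Path from root to H: E -> G -> F -> H
Depth = number of edges = 3

Answer: 3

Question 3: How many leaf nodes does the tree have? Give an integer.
Leaves (nodes with no children): B, D, H

Answer: 3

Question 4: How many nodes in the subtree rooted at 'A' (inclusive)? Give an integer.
Subtree rooted at A contains: A, B
Count = 2

Answer: 2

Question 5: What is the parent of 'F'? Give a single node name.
Scan adjacency: F appears as child of G

Answer: G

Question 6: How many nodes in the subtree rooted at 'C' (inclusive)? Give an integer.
Answer: 3

Derivation:
Subtree rooted at C contains: A, B, C
Count = 3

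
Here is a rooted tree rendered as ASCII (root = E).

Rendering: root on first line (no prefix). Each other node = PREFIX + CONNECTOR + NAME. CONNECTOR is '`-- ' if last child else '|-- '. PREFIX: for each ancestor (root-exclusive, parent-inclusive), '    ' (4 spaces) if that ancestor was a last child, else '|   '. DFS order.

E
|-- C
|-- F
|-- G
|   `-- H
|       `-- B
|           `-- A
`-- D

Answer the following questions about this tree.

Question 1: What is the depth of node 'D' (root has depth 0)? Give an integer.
Answer: 1

Derivation:
Path from root to D: E -> D
Depth = number of edges = 1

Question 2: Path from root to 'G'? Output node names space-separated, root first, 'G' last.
Walk down from root: E -> G

Answer: E G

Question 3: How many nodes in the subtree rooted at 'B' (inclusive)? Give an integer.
Answer: 2

Derivation:
Subtree rooted at B contains: A, B
Count = 2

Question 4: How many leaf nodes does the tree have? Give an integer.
Leaves (nodes with no children): A, C, D, F

Answer: 4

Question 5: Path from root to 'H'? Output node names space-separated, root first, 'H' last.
Answer: E G H

Derivation:
Walk down from root: E -> G -> H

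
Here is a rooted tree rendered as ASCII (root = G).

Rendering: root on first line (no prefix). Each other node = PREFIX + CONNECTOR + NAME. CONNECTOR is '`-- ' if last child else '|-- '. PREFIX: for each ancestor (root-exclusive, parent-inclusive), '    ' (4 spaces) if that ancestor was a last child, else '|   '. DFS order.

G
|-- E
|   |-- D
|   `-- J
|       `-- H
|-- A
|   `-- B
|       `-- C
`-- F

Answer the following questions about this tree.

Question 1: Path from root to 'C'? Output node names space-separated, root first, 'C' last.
Walk down from root: G -> A -> B -> C

Answer: G A B C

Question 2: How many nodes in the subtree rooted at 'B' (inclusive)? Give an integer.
Subtree rooted at B contains: B, C
Count = 2

Answer: 2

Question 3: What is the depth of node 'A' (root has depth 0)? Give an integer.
Path from root to A: G -> A
Depth = number of edges = 1

Answer: 1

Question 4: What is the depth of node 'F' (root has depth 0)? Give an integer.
Path from root to F: G -> F
Depth = number of edges = 1

Answer: 1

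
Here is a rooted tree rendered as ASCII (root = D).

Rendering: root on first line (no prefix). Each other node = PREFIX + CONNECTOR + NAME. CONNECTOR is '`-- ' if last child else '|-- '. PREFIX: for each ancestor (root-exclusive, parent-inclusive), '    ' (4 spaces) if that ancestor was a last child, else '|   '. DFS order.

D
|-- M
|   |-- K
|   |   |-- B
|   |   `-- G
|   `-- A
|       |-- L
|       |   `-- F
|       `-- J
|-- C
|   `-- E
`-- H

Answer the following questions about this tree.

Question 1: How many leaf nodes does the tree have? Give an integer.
Leaves (nodes with no children): B, E, F, G, H, J

Answer: 6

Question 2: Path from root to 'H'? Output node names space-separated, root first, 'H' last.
Answer: D H

Derivation:
Walk down from root: D -> H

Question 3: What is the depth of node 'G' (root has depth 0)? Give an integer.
Answer: 3

Derivation:
Path from root to G: D -> M -> K -> G
Depth = number of edges = 3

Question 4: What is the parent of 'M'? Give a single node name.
Scan adjacency: M appears as child of D

Answer: D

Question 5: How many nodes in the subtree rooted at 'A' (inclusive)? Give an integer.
Answer: 4

Derivation:
Subtree rooted at A contains: A, F, J, L
Count = 4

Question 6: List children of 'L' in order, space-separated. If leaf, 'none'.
Answer: F

Derivation:
Node L's children (from adjacency): F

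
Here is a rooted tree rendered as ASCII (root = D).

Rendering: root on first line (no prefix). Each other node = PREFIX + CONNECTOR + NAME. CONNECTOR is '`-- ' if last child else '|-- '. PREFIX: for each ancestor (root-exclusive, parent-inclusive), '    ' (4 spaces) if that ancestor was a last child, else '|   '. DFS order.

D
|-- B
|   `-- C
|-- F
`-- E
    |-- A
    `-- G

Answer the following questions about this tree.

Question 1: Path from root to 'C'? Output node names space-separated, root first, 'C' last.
Walk down from root: D -> B -> C

Answer: D B C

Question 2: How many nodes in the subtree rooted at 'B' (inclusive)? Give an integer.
Answer: 2

Derivation:
Subtree rooted at B contains: B, C
Count = 2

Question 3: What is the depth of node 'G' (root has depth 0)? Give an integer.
Path from root to G: D -> E -> G
Depth = number of edges = 2

Answer: 2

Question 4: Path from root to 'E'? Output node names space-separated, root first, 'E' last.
Walk down from root: D -> E

Answer: D E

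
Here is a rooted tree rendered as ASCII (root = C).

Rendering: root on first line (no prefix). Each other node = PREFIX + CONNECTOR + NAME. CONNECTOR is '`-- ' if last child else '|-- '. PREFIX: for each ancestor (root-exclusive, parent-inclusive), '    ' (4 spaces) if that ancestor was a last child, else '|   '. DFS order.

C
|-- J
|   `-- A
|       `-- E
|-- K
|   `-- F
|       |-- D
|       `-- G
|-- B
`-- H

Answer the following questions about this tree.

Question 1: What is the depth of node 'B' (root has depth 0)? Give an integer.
Answer: 1

Derivation:
Path from root to B: C -> B
Depth = number of edges = 1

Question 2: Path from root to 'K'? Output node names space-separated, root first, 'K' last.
Answer: C K

Derivation:
Walk down from root: C -> K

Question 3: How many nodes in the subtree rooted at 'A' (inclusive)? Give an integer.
Answer: 2

Derivation:
Subtree rooted at A contains: A, E
Count = 2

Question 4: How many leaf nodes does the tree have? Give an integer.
Answer: 5

Derivation:
Leaves (nodes with no children): B, D, E, G, H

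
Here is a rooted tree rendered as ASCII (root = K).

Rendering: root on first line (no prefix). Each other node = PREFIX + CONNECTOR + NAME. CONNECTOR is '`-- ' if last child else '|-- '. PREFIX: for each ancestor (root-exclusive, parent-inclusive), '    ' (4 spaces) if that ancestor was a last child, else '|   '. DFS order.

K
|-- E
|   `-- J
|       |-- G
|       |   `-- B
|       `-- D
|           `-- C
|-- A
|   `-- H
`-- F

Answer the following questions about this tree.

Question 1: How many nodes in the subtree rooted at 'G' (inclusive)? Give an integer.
Subtree rooted at G contains: B, G
Count = 2

Answer: 2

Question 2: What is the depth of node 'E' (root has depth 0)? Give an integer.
Path from root to E: K -> E
Depth = number of edges = 1

Answer: 1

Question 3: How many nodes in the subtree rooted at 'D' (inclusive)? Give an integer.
Subtree rooted at D contains: C, D
Count = 2

Answer: 2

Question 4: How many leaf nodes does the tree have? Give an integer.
Leaves (nodes with no children): B, C, F, H

Answer: 4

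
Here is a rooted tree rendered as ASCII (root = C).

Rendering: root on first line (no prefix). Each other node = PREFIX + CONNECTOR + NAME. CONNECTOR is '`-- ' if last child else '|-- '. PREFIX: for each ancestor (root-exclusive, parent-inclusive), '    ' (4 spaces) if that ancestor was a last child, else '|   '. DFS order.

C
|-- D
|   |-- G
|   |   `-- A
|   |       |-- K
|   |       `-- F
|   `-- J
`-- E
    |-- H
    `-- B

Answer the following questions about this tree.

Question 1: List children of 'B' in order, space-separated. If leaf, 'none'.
Answer: none

Derivation:
Node B's children (from adjacency): (leaf)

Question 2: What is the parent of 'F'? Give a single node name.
Scan adjacency: F appears as child of A

Answer: A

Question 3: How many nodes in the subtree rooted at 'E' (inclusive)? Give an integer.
Subtree rooted at E contains: B, E, H
Count = 3

Answer: 3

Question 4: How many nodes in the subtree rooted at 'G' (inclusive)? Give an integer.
Answer: 4

Derivation:
Subtree rooted at G contains: A, F, G, K
Count = 4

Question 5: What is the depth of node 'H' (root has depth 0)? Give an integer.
Path from root to H: C -> E -> H
Depth = number of edges = 2

Answer: 2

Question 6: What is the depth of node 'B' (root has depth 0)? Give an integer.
Answer: 2

Derivation:
Path from root to B: C -> E -> B
Depth = number of edges = 2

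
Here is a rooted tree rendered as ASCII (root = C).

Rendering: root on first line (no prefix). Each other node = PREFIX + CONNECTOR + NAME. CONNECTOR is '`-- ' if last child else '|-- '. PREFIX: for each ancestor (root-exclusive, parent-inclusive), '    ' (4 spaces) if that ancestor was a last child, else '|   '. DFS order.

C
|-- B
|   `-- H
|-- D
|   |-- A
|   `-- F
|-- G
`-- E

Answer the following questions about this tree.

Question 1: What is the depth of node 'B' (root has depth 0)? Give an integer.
Answer: 1

Derivation:
Path from root to B: C -> B
Depth = number of edges = 1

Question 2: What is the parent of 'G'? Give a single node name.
Scan adjacency: G appears as child of C

Answer: C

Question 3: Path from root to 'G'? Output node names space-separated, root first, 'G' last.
Walk down from root: C -> G

Answer: C G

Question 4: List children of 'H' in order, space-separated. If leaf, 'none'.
Node H's children (from adjacency): (leaf)

Answer: none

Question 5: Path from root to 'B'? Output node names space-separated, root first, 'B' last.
Answer: C B

Derivation:
Walk down from root: C -> B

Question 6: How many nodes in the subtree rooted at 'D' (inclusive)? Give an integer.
Subtree rooted at D contains: A, D, F
Count = 3

Answer: 3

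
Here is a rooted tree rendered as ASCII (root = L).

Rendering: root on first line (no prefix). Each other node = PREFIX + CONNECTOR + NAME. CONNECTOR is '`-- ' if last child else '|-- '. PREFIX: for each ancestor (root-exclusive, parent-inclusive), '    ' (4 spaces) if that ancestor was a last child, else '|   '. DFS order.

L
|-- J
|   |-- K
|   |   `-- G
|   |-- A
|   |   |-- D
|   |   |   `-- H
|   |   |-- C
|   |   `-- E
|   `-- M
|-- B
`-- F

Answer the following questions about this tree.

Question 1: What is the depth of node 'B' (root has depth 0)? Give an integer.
Answer: 1

Derivation:
Path from root to B: L -> B
Depth = number of edges = 1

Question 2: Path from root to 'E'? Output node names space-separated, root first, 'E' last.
Answer: L J A E

Derivation:
Walk down from root: L -> J -> A -> E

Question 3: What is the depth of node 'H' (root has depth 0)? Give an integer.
Answer: 4

Derivation:
Path from root to H: L -> J -> A -> D -> H
Depth = number of edges = 4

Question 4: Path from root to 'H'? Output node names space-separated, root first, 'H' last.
Answer: L J A D H

Derivation:
Walk down from root: L -> J -> A -> D -> H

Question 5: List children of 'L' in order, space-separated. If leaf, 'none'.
Answer: J B F

Derivation:
Node L's children (from adjacency): J, B, F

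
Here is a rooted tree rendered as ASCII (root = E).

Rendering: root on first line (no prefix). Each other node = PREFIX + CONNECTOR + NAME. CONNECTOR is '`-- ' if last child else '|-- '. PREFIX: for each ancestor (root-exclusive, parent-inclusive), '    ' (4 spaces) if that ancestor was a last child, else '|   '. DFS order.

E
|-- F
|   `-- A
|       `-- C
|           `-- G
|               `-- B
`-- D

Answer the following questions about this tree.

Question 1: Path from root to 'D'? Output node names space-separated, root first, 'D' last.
Answer: E D

Derivation:
Walk down from root: E -> D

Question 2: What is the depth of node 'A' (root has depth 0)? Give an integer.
Path from root to A: E -> F -> A
Depth = number of edges = 2

Answer: 2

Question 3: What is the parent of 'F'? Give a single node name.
Scan adjacency: F appears as child of E

Answer: E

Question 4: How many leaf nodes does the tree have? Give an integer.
Leaves (nodes with no children): B, D

Answer: 2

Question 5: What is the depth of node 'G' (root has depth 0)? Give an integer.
Path from root to G: E -> F -> A -> C -> G
Depth = number of edges = 4

Answer: 4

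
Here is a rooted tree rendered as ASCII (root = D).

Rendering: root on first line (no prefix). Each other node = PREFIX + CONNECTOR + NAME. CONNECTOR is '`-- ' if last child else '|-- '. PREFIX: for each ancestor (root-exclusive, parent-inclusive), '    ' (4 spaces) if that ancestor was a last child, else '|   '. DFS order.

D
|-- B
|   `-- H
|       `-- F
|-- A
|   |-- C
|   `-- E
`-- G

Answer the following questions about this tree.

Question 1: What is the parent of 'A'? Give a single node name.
Answer: D

Derivation:
Scan adjacency: A appears as child of D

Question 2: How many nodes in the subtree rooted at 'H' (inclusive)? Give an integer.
Answer: 2

Derivation:
Subtree rooted at H contains: F, H
Count = 2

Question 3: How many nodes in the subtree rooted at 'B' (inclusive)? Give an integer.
Subtree rooted at B contains: B, F, H
Count = 3

Answer: 3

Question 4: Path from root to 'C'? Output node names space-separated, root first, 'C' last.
Answer: D A C

Derivation:
Walk down from root: D -> A -> C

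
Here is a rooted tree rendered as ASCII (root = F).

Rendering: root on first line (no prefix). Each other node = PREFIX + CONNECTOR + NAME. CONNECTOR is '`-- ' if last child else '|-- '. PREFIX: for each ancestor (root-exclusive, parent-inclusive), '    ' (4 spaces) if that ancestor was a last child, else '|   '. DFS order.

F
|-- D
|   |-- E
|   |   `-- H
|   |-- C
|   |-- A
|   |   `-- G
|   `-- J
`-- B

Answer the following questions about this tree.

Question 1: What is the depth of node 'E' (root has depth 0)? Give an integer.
Answer: 2

Derivation:
Path from root to E: F -> D -> E
Depth = number of edges = 2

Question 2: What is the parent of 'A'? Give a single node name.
Scan adjacency: A appears as child of D

Answer: D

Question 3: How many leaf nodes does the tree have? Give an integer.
Leaves (nodes with no children): B, C, G, H, J

Answer: 5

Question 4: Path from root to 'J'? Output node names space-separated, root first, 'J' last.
Answer: F D J

Derivation:
Walk down from root: F -> D -> J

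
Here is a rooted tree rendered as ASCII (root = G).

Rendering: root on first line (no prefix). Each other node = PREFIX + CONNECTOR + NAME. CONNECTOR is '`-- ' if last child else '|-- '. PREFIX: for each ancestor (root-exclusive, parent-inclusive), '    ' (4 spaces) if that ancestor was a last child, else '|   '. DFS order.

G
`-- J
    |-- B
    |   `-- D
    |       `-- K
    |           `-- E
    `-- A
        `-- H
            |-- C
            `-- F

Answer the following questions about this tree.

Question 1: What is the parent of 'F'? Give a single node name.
Answer: H

Derivation:
Scan adjacency: F appears as child of H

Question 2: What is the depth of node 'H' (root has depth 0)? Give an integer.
Answer: 3

Derivation:
Path from root to H: G -> J -> A -> H
Depth = number of edges = 3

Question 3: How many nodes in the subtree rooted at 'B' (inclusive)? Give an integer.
Subtree rooted at B contains: B, D, E, K
Count = 4

Answer: 4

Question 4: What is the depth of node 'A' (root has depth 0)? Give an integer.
Path from root to A: G -> J -> A
Depth = number of edges = 2

Answer: 2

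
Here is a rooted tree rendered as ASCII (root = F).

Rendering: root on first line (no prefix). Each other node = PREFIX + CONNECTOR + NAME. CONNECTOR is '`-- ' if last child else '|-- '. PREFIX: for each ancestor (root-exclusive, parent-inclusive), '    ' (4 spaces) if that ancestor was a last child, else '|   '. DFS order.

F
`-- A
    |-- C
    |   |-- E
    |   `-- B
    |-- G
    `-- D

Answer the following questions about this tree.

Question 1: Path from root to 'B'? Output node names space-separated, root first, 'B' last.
Walk down from root: F -> A -> C -> B

Answer: F A C B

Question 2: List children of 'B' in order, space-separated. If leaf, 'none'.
Node B's children (from adjacency): (leaf)

Answer: none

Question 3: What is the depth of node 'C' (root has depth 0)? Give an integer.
Path from root to C: F -> A -> C
Depth = number of edges = 2

Answer: 2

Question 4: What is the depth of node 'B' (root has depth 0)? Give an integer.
Answer: 3

Derivation:
Path from root to B: F -> A -> C -> B
Depth = number of edges = 3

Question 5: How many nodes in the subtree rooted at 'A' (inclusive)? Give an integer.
Subtree rooted at A contains: A, B, C, D, E, G
Count = 6

Answer: 6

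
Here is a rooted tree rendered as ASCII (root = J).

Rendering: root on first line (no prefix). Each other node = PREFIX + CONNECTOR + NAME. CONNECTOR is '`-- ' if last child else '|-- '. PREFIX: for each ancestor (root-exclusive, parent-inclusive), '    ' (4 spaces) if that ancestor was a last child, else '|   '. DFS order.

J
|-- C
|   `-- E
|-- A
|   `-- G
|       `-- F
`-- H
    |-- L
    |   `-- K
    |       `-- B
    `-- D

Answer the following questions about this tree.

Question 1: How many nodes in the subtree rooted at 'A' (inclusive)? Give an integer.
Answer: 3

Derivation:
Subtree rooted at A contains: A, F, G
Count = 3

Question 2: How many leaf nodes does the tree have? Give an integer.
Leaves (nodes with no children): B, D, E, F

Answer: 4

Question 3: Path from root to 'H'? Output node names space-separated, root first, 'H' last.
Answer: J H

Derivation:
Walk down from root: J -> H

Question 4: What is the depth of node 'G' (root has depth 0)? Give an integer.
Answer: 2

Derivation:
Path from root to G: J -> A -> G
Depth = number of edges = 2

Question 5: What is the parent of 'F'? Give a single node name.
Scan adjacency: F appears as child of G

Answer: G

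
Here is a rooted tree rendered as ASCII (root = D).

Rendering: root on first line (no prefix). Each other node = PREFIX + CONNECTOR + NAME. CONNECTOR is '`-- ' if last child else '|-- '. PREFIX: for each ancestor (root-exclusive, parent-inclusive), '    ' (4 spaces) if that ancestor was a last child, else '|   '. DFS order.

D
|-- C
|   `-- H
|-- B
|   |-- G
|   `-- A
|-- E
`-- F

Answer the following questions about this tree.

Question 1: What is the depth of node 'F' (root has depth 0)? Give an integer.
Path from root to F: D -> F
Depth = number of edges = 1

Answer: 1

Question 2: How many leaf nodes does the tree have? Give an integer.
Leaves (nodes with no children): A, E, F, G, H

Answer: 5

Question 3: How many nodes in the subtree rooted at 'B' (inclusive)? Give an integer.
Subtree rooted at B contains: A, B, G
Count = 3

Answer: 3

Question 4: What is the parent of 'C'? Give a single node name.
Answer: D

Derivation:
Scan adjacency: C appears as child of D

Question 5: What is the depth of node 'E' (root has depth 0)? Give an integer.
Path from root to E: D -> E
Depth = number of edges = 1

Answer: 1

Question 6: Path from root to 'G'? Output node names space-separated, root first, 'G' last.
Walk down from root: D -> B -> G

Answer: D B G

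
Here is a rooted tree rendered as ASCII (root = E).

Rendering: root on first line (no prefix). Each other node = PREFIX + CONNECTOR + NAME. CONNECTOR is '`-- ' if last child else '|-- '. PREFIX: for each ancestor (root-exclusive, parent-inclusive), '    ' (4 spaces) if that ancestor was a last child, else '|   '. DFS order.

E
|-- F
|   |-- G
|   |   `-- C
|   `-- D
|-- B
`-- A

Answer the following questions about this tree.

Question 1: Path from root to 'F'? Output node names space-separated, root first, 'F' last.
Answer: E F

Derivation:
Walk down from root: E -> F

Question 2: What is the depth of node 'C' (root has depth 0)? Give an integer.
Answer: 3

Derivation:
Path from root to C: E -> F -> G -> C
Depth = number of edges = 3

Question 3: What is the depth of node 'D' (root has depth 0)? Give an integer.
Answer: 2

Derivation:
Path from root to D: E -> F -> D
Depth = number of edges = 2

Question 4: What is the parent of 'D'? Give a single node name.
Answer: F

Derivation:
Scan adjacency: D appears as child of F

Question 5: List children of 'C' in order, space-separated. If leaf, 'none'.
Answer: none

Derivation:
Node C's children (from adjacency): (leaf)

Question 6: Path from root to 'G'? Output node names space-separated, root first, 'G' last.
Answer: E F G

Derivation:
Walk down from root: E -> F -> G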